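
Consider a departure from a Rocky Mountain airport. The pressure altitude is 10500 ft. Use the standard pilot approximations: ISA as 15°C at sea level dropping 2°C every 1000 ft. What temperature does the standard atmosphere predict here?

ISA temperature = 15 − 2 × (10500/1000) = 15 − 21 = -6°C.

-6°C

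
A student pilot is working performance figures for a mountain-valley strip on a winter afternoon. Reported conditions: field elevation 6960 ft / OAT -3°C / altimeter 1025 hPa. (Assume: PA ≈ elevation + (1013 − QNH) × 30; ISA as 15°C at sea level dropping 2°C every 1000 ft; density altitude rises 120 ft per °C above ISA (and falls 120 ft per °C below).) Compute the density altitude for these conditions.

6024 ft

Pressure altitude = 6960 + (1013 − 1025) × 30 = 6960 + (-360) = 6600 ft.
ISA temperature at 6600 ft = 15 − 2 × (6600/1000) = 1.8°C.
ISA deviation = -3 − 1.8 = -4.8°C.
Density altitude = 6600 + 120 × (-4.8) = 6024 ft.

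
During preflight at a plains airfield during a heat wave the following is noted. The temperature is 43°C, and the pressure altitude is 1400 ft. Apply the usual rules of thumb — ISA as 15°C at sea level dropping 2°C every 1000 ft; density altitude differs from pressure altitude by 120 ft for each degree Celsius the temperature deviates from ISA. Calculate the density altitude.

5096 ft

ISA temperature at 1400 ft = 15 − 2 × (1400/1000) = 12.2°C.
ISA deviation = 43 − 12.2 = +30.8°C.
Density altitude = 1400 + 120 × (30.8) = 1400 + (+3696) = 5096 ft.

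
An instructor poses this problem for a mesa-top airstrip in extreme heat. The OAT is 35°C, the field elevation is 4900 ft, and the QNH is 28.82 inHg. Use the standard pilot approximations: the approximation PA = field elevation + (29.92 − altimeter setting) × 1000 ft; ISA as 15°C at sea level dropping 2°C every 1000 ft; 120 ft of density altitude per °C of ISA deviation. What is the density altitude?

Pressure altitude = 4900 + (29.92 − 28.82) × 1000 = 4900 + (+1100) = 6000 ft.
ISA temperature at 6000 ft = 15 − 2 × (6000/1000) = 3°C.
ISA deviation = 35 − 3 = +32°C.
Density altitude = 6000 + 120 × (32) = 9840 ft.

9840 ft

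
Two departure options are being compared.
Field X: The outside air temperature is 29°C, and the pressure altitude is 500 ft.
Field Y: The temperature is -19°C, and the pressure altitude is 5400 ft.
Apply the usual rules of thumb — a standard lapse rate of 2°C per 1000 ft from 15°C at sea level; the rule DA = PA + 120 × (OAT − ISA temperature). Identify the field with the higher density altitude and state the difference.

Field X: ISA temp = 14°C, deviation +15°C, DA = 500 + 120 × 15 = 2300 ft.
Field Y: ISA temp = 4.2°C, deviation -23.2°C, DA = 5400 + 120 × (-23.2) = 2616 ft.
Field Y is higher by 2616 − 2300 = 316 ft.

Field Y by 316 ft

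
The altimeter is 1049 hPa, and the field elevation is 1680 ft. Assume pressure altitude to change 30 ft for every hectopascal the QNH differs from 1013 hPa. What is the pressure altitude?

600 ft

Pressure correction = (1013 − 1049) × 30 = -1080 ft.
Pressure altitude = 1680 + (-1080) = 600 ft.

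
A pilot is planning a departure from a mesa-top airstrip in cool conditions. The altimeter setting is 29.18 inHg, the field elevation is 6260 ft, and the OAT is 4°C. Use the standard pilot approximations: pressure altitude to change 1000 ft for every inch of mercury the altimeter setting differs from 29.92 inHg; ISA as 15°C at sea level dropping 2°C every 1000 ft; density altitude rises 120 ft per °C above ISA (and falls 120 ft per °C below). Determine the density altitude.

Pressure altitude = 6260 + (29.92 − 29.18) × 1000 = 6260 + (+740) = 7000 ft.
ISA temperature at 7000 ft = 15 − 2 × (7000/1000) = 1°C.
ISA deviation = 4 − 1 = +3°C.
Density altitude = 7000 + 120 × (3) = 7360 ft.

7360 ft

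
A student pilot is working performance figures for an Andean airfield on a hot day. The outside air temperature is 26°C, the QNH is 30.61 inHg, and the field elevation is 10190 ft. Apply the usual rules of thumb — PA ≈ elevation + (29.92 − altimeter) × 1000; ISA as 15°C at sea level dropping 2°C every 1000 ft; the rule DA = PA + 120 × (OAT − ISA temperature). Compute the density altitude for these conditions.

Pressure altitude = 10190 + (29.92 − 30.61) × 1000 = 10190 + (-690) = 9500 ft.
ISA temperature at 9500 ft = 15 − 2 × (9500/1000) = -4°C.
ISA deviation = 26 − (-4) = +30°C.
Density altitude = 9500 + 120 × (30) = 13100 ft.

13100 ft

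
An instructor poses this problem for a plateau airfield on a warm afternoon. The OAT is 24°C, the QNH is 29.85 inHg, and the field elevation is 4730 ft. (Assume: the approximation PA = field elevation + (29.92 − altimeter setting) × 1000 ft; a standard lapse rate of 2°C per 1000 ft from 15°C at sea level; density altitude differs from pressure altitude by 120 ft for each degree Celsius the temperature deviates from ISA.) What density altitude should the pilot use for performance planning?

7032 ft

Pressure altitude = 4730 + (29.92 − 29.85) × 1000 = 4730 + (+70) = 4800 ft.
ISA temperature at 4800 ft = 15 − 2 × (4800/1000) = 5.4°C.
ISA deviation = 24 − 5.4 = +18.6°C.
Density altitude = 4800 + 120 × (18.6) = 7032 ft.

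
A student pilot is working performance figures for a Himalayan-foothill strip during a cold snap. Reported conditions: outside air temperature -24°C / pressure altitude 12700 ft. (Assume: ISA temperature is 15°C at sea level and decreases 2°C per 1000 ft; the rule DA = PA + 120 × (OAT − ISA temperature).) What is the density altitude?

11068 ft

ISA temperature at 12700 ft = 15 − 2 × (12700/1000) = -10.4°C.
ISA deviation = -24 − (-10.4) = -13.6°C.
Density altitude = 12700 + 120 × (-13.6) = 12700 + (-1632) = 11068 ft.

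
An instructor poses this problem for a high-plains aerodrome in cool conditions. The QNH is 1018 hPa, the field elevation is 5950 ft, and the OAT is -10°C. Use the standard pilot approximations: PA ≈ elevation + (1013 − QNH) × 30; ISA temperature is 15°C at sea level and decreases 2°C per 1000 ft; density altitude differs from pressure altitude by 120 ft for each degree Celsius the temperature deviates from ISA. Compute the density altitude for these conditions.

Pressure altitude = 5950 + (1013 − 1018) × 30 = 5950 + (-150) = 5800 ft.
ISA temperature at 5800 ft = 15 − 2 × (5800/1000) = 3.4°C.
ISA deviation = -10 − 3.4 = -13.4°C.
Density altitude = 5800 + 120 × (-13.4) = 4192 ft.

4192 ft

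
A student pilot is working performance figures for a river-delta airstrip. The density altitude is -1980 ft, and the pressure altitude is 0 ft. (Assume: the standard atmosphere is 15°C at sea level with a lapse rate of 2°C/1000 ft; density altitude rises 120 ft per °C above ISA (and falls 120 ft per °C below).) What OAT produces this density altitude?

Density altitude − pressure altitude = -1980 − 0 = -1980 ft.
At 120 ft/°C that is an ISA deviation of -1980/120 = -16.5°C.
ISA temperature at 0 ft = 15 − 2 × (0/1000) = 15°C.
OAT = ISA + deviation = 15 + (-16.5) = -1.5°C.

-1.5°C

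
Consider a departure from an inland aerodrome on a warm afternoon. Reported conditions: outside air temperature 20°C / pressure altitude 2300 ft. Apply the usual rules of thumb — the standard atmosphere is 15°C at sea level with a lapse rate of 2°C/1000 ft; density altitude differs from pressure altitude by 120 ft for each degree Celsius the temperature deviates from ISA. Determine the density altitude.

3452 ft

ISA temperature at 2300 ft = 15 − 2 × (2300/1000) = 10.4°C.
ISA deviation = 20 − 10.4 = +9.6°C.
Density altitude = 2300 + 120 × (9.6) = 2300 + (+1152) = 3452 ft.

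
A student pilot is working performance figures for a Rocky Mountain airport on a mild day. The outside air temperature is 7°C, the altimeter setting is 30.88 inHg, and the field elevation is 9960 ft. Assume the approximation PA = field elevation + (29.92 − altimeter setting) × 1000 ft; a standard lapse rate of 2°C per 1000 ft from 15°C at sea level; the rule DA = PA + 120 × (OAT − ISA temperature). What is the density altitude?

10200 ft

Pressure altitude = 9960 + (29.92 − 30.88) × 1000 = 9960 + (-960) = 9000 ft.
ISA temperature at 9000 ft = 15 − 2 × (9000/1000) = -3°C.
ISA deviation = 7 − (-3) = +10°C.
Density altitude = 9000 + 120 × (10) = 10200 ft.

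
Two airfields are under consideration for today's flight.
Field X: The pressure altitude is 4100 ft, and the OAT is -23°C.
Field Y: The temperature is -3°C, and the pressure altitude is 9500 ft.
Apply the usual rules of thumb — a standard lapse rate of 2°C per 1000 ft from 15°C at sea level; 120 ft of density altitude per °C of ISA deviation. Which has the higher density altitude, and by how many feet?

Field Y by 9096 ft

Field X: ISA temp = 6.8°C, deviation -29.8°C, DA = 4100 + 120 × (-29.8) = 524 ft.
Field Y: ISA temp = -4°C, deviation +1°C, DA = 9500 + 120 × 1 = 9620 ft.
Field Y is higher by 9620 − 524 = 9096 ft.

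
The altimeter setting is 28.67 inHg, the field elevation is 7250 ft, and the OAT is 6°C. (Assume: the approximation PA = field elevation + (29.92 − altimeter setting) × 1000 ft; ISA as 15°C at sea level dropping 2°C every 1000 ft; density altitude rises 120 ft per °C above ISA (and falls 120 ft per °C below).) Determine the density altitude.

Pressure altitude = 7250 + (29.92 − 28.67) × 1000 = 7250 + (+1250) = 8500 ft.
ISA temperature at 8500 ft = 15 − 2 × (8500/1000) = -2°C.
ISA deviation = 6 − (-2) = +8°C.
Density altitude = 8500 + 120 × (8) = 9460 ft.

9460 ft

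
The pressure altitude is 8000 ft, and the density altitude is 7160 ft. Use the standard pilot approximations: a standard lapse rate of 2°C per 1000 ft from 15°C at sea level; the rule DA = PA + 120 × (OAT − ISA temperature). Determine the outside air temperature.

-8°C

Density altitude − pressure altitude = 7160 − 8000 = -840 ft.
At 120 ft/°C that is an ISA deviation of -840/120 = -7°C.
ISA temperature at 8000 ft = 15 − 2 × (8000/1000) = -1°C.
OAT = ISA + deviation = -1 + (-7) = -8°C.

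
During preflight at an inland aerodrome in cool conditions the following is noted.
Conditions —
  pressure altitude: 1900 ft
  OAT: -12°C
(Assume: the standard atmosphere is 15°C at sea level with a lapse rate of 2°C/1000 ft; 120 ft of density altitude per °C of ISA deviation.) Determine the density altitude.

ISA temperature at 1900 ft = 15 − 2 × (1900/1000) = 11.2°C.
ISA deviation = -12 − 11.2 = -23.2°C.
Density altitude = 1900 + 120 × (-23.2) = 1900 + (-2784) = -884 ft.

-884 ft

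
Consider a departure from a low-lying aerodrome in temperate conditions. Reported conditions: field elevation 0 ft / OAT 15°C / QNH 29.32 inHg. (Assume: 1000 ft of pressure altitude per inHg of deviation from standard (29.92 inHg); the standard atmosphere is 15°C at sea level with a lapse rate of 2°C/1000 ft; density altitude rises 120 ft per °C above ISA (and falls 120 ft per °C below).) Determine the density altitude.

Pressure altitude = 0 + (29.92 − 29.32) × 1000 = 0 + (+600) = 600 ft.
ISA temperature at 600 ft = 15 − 2 × (600/1000) = 13.8°C.
ISA deviation = 15 − 13.8 = +1.2°C.
Density altitude = 600 + 120 × (1.2) = 744 ft.

744 ft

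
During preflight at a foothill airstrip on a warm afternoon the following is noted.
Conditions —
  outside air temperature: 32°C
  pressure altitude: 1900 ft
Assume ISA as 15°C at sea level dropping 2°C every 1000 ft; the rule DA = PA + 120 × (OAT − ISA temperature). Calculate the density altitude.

ISA temperature at 1900 ft = 15 − 2 × (1900/1000) = 11.2°C.
ISA deviation = 32 − 11.2 = +20.8°C.
Density altitude = 1900 + 120 × (20.8) = 1900 + (+2496) = 4396 ft.

4396 ft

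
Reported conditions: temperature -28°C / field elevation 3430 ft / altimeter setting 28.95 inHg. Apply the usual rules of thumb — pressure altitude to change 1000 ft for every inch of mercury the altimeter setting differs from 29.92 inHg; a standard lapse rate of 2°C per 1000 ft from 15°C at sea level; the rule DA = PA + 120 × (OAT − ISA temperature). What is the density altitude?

296 ft

Pressure altitude = 3430 + (29.92 − 28.95) × 1000 = 3430 + (+970) = 4400 ft.
ISA temperature at 4400 ft = 15 − 2 × (4400/1000) = 6.2°C.
ISA deviation = -28 − 6.2 = -34.2°C.
Density altitude = 4400 + 120 × (-34.2) = 296 ft.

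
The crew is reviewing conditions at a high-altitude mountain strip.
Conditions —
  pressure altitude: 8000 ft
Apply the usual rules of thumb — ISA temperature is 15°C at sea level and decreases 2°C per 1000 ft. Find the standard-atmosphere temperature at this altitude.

-1°C

ISA temperature = 15 − 2 × (8000/1000) = 15 − 16 = -1°C.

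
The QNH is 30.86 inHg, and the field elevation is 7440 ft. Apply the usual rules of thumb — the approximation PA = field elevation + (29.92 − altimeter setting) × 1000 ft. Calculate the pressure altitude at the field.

6500 ft

Pressure correction = (29.92 − 30.86) × 1000 = -940 ft.
Pressure altitude = 7440 + (-940) = 6500 ft.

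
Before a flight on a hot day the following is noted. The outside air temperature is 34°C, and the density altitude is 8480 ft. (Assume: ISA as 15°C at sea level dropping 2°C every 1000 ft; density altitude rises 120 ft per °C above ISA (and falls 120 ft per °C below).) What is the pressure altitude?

DA = PA + 120 × (OAT − (15 − 2·PA/1000)) = PA + 120·OAT − 1800 + 0.24·PA = 1.24·PA + 120·OAT − 1800.
So 1.24·PA = 8480 − 120 × 34 + 1800 = 6200.
PA = 6200 / 1.24 = 5000 ft.

5000 ft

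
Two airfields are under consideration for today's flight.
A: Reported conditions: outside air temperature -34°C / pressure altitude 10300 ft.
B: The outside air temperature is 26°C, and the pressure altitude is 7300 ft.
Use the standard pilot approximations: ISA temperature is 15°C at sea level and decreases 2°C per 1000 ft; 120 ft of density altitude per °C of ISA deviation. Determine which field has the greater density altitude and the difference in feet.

A: ISA temp = -5.6°C, deviation -28.4°C, DA = 10300 + 120 × (-28.4) = 6892 ft.
B: ISA temp = 0.4°C, deviation +25.6°C, DA = 7300 + 120 × 25.6 = 10372 ft.
B is higher by 10372 − 6892 = 3480 ft.

B by 3480 ft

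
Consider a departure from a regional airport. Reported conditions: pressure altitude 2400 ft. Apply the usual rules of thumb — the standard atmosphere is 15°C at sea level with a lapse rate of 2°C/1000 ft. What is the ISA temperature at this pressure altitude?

ISA temperature = 15 − 2 × (2400/1000) = 15 − 4.8 = 10.2°C.

10.2°C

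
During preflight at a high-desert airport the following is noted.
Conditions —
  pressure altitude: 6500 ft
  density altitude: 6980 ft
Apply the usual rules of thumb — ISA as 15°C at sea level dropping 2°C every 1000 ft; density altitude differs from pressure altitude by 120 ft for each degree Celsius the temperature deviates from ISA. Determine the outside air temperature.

6°C

Density altitude − pressure altitude = 6980 − 6500 = +480 ft.
At 120 ft/°C that is an ISA deviation of 480/120 = +4°C.
ISA temperature at 6500 ft = 15 − 2 × (6500/1000) = 2°C.
OAT = ISA + deviation = 2 + (+4) = 6°C.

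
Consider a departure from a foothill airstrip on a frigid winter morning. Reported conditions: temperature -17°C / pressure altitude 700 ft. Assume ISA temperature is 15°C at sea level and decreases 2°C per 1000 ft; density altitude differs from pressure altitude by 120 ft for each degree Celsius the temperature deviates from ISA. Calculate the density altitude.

-2972 ft

ISA temperature at 700 ft = 15 − 2 × (700/1000) = 13.6°C.
ISA deviation = -17 − 13.6 = -30.6°C.
Density altitude = 700 + 120 × (-30.6) = 700 + (-3672) = -2972 ft.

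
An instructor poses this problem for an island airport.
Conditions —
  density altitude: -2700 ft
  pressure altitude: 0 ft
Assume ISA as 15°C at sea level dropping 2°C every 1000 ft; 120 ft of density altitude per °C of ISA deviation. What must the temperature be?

Density altitude − pressure altitude = -2700 − 0 = -2700 ft.
At 120 ft/°C that is an ISA deviation of -2700/120 = -22.5°C.
ISA temperature at 0 ft = 15 − 2 × (0/1000) = 15°C.
OAT = ISA + deviation = 15 + (-22.5) = -7.5°C.

-7.5°C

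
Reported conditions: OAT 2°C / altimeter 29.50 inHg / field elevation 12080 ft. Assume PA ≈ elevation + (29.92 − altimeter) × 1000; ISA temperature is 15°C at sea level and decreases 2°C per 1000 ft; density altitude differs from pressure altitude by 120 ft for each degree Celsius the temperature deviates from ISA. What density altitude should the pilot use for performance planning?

Pressure altitude = 12080 + (29.92 − 29.50) × 1000 = 12080 + (+420) = 12500 ft.
ISA temperature at 12500 ft = 15 − 2 × (12500/1000) = -10°C.
ISA deviation = 2 − (-10) = +12°C.
Density altitude = 12500 + 120 × (12) = 13940 ft.

13940 ft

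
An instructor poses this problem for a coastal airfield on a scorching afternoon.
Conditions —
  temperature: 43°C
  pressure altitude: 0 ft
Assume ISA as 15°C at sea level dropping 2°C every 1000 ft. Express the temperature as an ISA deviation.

ISA+28°C

ISA temperature at 0 ft = 15 − 2 × (0/1000) = 15°C.
Deviation = OAT − ISA = 43 − 15 = +28°C.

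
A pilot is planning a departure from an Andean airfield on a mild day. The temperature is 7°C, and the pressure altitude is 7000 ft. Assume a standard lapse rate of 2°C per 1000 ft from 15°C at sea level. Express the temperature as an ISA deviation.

ISA+6°C

ISA temperature at 7000 ft = 15 − 2 × (7000/1000) = 1°C.
Deviation = OAT − ISA = 7 − 1 = +6°C.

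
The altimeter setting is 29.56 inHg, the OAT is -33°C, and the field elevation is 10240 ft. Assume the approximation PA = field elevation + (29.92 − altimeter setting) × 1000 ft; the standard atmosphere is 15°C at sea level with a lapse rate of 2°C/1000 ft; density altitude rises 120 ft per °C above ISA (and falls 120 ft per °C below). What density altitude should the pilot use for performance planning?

7384 ft

Pressure altitude = 10240 + (29.92 − 29.56) × 1000 = 10240 + (+360) = 10600 ft.
ISA temperature at 10600 ft = 15 − 2 × (10600/1000) = -6.2°C.
ISA deviation = -33 − (-6.2) = -26.8°C.
Density altitude = 10600 + 120 × (-26.8) = 7384 ft.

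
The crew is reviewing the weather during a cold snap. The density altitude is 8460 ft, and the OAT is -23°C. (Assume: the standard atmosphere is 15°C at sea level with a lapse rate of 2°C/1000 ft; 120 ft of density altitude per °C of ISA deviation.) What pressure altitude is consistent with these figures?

10500 ft

DA = PA + 120 × (OAT − (15 − 2·PA/1000)) = PA + 120·OAT − 1800 + 0.24·PA = 1.24·PA + 120·OAT − 1800.
So 1.24·PA = 8460 − 120 × (-23) + 1800 = 13020.
PA = 13020 / 1.24 = 10500 ft.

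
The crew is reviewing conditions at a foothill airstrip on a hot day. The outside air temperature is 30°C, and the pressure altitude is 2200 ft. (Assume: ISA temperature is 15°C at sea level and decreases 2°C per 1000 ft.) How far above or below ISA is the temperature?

ISA temperature at 2200 ft = 15 − 2 × (2200/1000) = 10.6°C.
Deviation = OAT − ISA = 30 − 10.6 = +19.4°C.

ISA+19.4°C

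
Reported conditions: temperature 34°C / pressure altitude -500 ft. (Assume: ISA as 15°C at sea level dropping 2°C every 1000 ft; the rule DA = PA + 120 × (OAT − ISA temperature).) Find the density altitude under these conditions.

1660 ft

ISA temperature at -500 ft = 15 − 2 × (-500/1000) = 16°C.
ISA deviation = 34 − 16 = +18°C.
Density altitude = -500 + 120 × (18) = -500 + (+2160) = 1660 ft.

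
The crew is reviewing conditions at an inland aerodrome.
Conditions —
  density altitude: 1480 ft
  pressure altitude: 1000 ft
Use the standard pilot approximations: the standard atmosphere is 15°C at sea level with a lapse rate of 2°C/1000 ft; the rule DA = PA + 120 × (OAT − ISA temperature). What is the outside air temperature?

17°C

Density altitude − pressure altitude = 1480 − 1000 = +480 ft.
At 120 ft/°C that is an ISA deviation of 480/120 = +4°C.
ISA temperature at 1000 ft = 15 − 2 × (1000/1000) = 13°C.
OAT = ISA + deviation = 13 + (+4) = 17°C.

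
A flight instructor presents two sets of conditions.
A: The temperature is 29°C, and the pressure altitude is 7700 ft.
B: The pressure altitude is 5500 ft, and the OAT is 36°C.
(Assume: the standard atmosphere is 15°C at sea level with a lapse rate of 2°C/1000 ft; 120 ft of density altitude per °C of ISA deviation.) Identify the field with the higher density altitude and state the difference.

A: ISA temp = -0.4°C, deviation +29.4°C, DA = 7700 + 120 × 29.4 = 11228 ft.
B: ISA temp = 4°C, deviation +32°C, DA = 5500 + 120 × 32 = 9340 ft.
A is higher by 11228 − 9340 = 1888 ft.

A by 1888 ft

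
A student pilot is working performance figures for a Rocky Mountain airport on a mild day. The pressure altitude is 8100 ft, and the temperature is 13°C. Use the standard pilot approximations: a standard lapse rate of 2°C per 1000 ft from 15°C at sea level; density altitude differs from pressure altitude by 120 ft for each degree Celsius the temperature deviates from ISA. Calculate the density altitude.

9804 ft

ISA temperature at 8100 ft = 15 − 2 × (8100/1000) = -1.2°C.
ISA deviation = 13 − (-1.2) = +14.2°C.
Density altitude = 8100 + 120 × (14.2) = 8100 + (+1704) = 9804 ft.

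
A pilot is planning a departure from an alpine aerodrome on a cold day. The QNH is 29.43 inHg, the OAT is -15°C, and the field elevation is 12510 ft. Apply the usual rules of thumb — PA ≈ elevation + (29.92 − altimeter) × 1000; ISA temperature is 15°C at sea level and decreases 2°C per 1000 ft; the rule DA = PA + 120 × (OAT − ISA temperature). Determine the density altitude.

Pressure altitude = 12510 + (29.92 − 29.43) × 1000 = 12510 + (+490) = 13000 ft.
ISA temperature at 13000 ft = 15 − 2 × (13000/1000) = -11°C.
ISA deviation = -15 − (-11) = -4°C.
Density altitude = 13000 + 120 × (-4) = 12520 ft.

12520 ft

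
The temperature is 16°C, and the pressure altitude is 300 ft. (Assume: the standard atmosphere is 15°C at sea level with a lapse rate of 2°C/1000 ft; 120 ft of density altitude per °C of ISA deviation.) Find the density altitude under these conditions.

492 ft

ISA temperature at 300 ft = 15 − 2 × (300/1000) = 14.4°C.
ISA deviation = 16 − 14.4 = +1.6°C.
Density altitude = 300 + 120 × (1.6) = 300 + (+192) = 492 ft.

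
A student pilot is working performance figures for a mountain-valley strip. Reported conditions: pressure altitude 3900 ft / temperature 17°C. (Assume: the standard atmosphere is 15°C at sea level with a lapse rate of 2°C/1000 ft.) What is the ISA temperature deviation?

ISA+9.8°C

ISA temperature at 3900 ft = 15 − 2 × (3900/1000) = 7.2°C.
Deviation = OAT − ISA = 17 − 7.2 = +9.8°C.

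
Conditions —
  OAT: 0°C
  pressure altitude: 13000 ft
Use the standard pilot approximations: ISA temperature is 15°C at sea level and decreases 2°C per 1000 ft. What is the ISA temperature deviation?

ISA temperature at 13000 ft = 15 − 2 × (13000/1000) = -11°C.
Deviation = OAT − ISA = 0 − (-11) = +11°C.

ISA+11°C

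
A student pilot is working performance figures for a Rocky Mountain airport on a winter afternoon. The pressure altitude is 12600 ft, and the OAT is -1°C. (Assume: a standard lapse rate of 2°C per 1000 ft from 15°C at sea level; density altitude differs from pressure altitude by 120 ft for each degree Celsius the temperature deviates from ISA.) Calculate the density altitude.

13704 ft

ISA temperature at 12600 ft = 15 − 2 × (12600/1000) = -10.2°C.
ISA deviation = -1 − (-10.2) = +9.2°C.
Density altitude = 12600 + 120 × (9.2) = 12600 + (+1104) = 13704 ft.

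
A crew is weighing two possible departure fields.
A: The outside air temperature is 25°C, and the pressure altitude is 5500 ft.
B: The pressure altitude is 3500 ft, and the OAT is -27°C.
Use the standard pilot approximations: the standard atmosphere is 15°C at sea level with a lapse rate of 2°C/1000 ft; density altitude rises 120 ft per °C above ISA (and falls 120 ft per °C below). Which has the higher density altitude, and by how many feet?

A: ISA temp = 4°C, deviation +21°C, DA = 5500 + 120 × 21 = 8020 ft.
B: ISA temp = 8°C, deviation -35°C, DA = 3500 + 120 × (-35) = -700 ft.
A is higher by 8020 − (-700) = 8720 ft.

A by 8720 ft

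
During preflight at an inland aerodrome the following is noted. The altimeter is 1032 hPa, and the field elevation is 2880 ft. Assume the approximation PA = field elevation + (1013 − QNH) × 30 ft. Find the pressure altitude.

2310 ft

Pressure correction = (1013 − 1032) × 30 = -570 ft.
Pressure altitude = 2880 + (-570) = 2310 ft.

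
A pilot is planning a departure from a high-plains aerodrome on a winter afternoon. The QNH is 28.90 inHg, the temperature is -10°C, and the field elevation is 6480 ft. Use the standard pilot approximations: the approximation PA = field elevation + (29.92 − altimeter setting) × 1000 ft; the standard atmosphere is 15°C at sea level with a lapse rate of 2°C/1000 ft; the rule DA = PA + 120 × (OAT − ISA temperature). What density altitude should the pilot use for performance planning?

Pressure altitude = 6480 + (29.92 − 28.90) × 1000 = 6480 + (+1020) = 7500 ft.
ISA temperature at 7500 ft = 15 − 2 × (7500/1000) = 0°C.
ISA deviation = -10 − 0 = -10°C.
Density altitude = 7500 + 120 × (-10) = 6300 ft.

6300 ft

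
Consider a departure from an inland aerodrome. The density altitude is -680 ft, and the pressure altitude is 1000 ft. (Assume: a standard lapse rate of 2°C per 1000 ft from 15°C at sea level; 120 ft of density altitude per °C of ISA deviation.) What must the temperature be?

-1°C

Density altitude − pressure altitude = -680 − 1000 = -1680 ft.
At 120 ft/°C that is an ISA deviation of -1680/120 = -14°C.
ISA temperature at 1000 ft = 15 − 2 × (1000/1000) = 13°C.
OAT = ISA + deviation = 13 + (-14) = -1°C.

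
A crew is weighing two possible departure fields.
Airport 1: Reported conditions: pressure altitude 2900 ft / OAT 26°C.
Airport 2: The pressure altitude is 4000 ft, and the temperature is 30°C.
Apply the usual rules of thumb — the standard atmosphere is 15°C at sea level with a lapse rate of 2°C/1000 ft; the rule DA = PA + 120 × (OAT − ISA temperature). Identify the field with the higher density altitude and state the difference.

Airport 1: ISA temp = 9.2°C, deviation +16.8°C, DA = 2900 + 120 × 16.8 = 4916 ft.
Airport 2: ISA temp = 7°C, deviation +23°C, DA = 4000 + 120 × 23 = 6760 ft.
Airport 2 is higher by 6760 − 4916 = 1844 ft.

Airport 2 by 1844 ft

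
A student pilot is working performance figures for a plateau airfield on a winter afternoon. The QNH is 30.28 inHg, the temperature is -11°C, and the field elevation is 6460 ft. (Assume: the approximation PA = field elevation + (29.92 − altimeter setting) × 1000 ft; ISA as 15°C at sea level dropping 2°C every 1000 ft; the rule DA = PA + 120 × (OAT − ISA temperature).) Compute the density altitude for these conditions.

Pressure altitude = 6460 + (29.92 − 30.28) × 1000 = 6460 + (-360) = 6100 ft.
ISA temperature at 6100 ft = 15 − 2 × (6100/1000) = 2.8°C.
ISA deviation = -11 − 2.8 = -13.8°C.
Density altitude = 6100 + 120 × (-13.8) = 4444 ft.

4444 ft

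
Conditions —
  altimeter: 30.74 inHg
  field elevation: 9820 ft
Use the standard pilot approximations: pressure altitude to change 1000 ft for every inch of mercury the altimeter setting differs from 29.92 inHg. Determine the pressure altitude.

Pressure correction = (29.92 − 30.74) × 1000 = -820 ft.
Pressure altitude = 9820 + (-820) = 9000 ft.

9000 ft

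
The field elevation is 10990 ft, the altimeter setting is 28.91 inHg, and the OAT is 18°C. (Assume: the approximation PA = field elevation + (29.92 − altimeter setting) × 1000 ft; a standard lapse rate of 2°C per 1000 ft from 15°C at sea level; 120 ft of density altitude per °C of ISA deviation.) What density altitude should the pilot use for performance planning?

Pressure altitude = 10990 + (29.92 − 28.91) × 1000 = 10990 + (+1010) = 12000 ft.
ISA temperature at 12000 ft = 15 − 2 × (12000/1000) = -9°C.
ISA deviation = 18 − (-9) = +27°C.
Density altitude = 12000 + 120 × (27) = 15240 ft.

15240 ft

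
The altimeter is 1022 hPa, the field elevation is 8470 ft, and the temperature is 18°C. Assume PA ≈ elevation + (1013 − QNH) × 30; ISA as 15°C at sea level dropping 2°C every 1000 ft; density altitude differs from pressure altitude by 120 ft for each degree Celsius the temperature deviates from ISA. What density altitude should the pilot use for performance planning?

Pressure altitude = 8470 + (1013 − 1022) × 30 = 8470 + (-270) = 8200 ft.
ISA temperature at 8200 ft = 15 − 2 × (8200/1000) = -1.4°C.
ISA deviation = 18 − (-1.4) = +19.4°C.
Density altitude = 8200 + 120 × (19.4) = 10528 ft.

10528 ft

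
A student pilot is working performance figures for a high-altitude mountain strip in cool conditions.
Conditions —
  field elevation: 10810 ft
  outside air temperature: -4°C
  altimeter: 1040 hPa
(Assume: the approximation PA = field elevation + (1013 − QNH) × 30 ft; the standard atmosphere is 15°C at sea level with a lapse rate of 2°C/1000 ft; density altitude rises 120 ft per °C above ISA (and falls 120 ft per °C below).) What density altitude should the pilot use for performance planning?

Pressure altitude = 10810 + (1013 − 1040) × 30 = 10810 + (-810) = 10000 ft.
ISA temperature at 10000 ft = 15 − 2 × (10000/1000) = -5°C.
ISA deviation = -4 − (-5) = +1°C.
Density altitude = 10000 + 120 × (1) = 10120 ft.

10120 ft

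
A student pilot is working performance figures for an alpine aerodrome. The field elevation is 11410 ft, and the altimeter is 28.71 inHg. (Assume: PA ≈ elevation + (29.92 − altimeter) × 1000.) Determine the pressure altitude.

12620 ft

Pressure correction = (29.92 − 28.71) × 1000 = +1210 ft.
Pressure altitude = 11410 + (+1210) = 12620 ft.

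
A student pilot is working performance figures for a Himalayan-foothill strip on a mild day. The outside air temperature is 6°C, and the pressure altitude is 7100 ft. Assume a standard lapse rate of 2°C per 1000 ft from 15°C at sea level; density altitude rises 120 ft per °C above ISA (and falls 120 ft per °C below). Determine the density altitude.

ISA temperature at 7100 ft = 15 − 2 × (7100/1000) = 0.8°C.
ISA deviation = 6 − 0.8 = +5.2°C.
Density altitude = 7100 + 120 × (5.2) = 7100 + (+624) = 7724 ft.

7724 ft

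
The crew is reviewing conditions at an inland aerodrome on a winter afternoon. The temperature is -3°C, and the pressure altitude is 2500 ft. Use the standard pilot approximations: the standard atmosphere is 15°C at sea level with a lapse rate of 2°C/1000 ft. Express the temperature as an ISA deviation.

ISA temperature at 2500 ft = 15 − 2 × (2500/1000) = 10°C.
Deviation = OAT − ISA = -3 − 10 = -13°C.

ISA-13°C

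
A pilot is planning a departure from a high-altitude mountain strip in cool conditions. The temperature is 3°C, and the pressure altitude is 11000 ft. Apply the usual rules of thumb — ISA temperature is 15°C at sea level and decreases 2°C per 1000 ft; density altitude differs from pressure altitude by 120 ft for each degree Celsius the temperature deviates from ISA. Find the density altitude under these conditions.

12200 ft

ISA temperature at 11000 ft = 15 − 2 × (11000/1000) = -7°C.
ISA deviation = 3 − (-7) = +10°C.
Density altitude = 11000 + 120 × (10) = 11000 + (+1200) = 12200 ft.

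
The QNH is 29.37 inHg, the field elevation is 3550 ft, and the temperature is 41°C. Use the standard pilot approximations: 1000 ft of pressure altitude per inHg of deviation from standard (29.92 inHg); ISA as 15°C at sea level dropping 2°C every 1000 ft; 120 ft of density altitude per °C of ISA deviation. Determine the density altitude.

Pressure altitude = 3550 + (29.92 − 29.37) × 1000 = 3550 + (+550) = 4100 ft.
ISA temperature at 4100 ft = 15 − 2 × (4100/1000) = 6.8°C.
ISA deviation = 41 − 6.8 = +34.2°C.
Density altitude = 4100 + 120 × (34.2) = 8204 ft.

8204 ft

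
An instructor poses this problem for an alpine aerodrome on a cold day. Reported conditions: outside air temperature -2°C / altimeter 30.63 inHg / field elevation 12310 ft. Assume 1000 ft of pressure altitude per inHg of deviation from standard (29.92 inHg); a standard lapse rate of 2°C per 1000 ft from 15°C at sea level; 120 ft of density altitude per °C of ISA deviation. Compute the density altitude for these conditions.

12344 ft

Pressure altitude = 12310 + (29.92 − 30.63) × 1000 = 12310 + (-710) = 11600 ft.
ISA temperature at 11600 ft = 15 − 2 × (11600/1000) = -8.2°C.
ISA deviation = -2 − (-8.2) = +6.2°C.
Density altitude = 11600 + 120 × (6.2) = 12344 ft.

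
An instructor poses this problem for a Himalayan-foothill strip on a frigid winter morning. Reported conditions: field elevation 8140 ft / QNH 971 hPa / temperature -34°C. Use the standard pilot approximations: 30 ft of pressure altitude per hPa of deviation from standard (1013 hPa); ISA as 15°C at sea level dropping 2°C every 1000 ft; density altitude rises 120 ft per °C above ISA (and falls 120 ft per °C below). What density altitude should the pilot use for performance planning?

5776 ft

Pressure altitude = 8140 + (1013 − 971) × 30 = 8140 + (+1260) = 9400 ft.
ISA temperature at 9400 ft = 15 − 2 × (9400/1000) = -3.8°C.
ISA deviation = -34 − (-3.8) = -30.2°C.
Density altitude = 9400 + 120 × (-30.2) = 5776 ft.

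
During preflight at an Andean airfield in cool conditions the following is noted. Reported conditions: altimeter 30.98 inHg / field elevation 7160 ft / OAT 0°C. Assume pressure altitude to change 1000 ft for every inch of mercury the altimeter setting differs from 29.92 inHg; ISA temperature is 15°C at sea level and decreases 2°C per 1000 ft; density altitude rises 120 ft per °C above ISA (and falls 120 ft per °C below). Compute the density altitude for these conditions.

Pressure altitude = 7160 + (29.92 − 30.98) × 1000 = 7160 + (-1060) = 6100 ft.
ISA temperature at 6100 ft = 15 − 2 × (6100/1000) = 2.8°C.
ISA deviation = 0 − 2.8 = -2.8°C.
Density altitude = 6100 + 120 × (-2.8) = 5764 ft.

5764 ft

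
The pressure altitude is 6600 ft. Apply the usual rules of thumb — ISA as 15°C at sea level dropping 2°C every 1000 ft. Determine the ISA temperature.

1.8°C

ISA temperature = 15 − 2 × (6600/1000) = 15 − 13.2 = 1.8°C.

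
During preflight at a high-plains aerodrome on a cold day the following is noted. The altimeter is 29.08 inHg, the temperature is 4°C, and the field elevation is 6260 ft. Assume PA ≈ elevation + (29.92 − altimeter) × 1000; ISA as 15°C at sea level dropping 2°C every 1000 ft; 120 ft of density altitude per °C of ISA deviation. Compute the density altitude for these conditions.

7484 ft

Pressure altitude = 6260 + (29.92 − 29.08) × 1000 = 6260 + (+840) = 7100 ft.
ISA temperature at 7100 ft = 15 − 2 × (7100/1000) = 0.8°C.
ISA deviation = 4 − 0.8 = +3.2°C.
Density altitude = 7100 + 120 × (3.2) = 7484 ft.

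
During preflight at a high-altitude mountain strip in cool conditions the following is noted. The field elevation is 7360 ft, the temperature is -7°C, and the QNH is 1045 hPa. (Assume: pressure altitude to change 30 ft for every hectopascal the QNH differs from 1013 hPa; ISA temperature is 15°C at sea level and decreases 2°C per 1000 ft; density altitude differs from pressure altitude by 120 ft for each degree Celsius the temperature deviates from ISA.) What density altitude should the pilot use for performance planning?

Pressure altitude = 7360 + (1013 − 1045) × 30 = 7360 + (-960) = 6400 ft.
ISA temperature at 6400 ft = 15 − 2 × (6400/1000) = 2.2°C.
ISA deviation = -7 − 2.2 = -9.2°C.
Density altitude = 6400 + 120 × (-9.2) = 5296 ft.

5296 ft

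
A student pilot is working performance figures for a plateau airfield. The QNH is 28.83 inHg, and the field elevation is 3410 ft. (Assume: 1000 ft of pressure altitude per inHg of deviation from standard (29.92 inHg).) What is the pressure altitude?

4500 ft

Pressure correction = (29.92 − 28.83) × 1000 = +1090 ft.
Pressure altitude = 3410 + (+1090) = 4500 ft.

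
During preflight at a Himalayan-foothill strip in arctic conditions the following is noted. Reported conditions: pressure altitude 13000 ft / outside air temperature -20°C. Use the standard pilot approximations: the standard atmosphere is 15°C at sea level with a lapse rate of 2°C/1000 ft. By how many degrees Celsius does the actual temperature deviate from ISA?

ISA-9°C

ISA temperature at 13000 ft = 15 − 2 × (13000/1000) = -11°C.
Deviation = OAT − ISA = -20 − (-11) = -9°C.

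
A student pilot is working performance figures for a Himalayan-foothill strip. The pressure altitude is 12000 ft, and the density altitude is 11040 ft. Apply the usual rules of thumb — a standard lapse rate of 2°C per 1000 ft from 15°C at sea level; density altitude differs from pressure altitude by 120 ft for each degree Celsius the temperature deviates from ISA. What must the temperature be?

Density altitude − pressure altitude = 11040 − 12000 = -960 ft.
At 120 ft/°C that is an ISA deviation of -960/120 = -8°C.
ISA temperature at 12000 ft = 15 − 2 × (12000/1000) = -9°C.
OAT = ISA + deviation = -9 + (-8) = -17°C.

-17°C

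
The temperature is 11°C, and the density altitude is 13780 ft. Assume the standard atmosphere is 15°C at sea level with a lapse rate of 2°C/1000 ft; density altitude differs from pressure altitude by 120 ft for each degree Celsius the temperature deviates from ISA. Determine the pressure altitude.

DA = PA + 120 × (OAT − (15 − 2·PA/1000)) = PA + 120·OAT − 1800 + 0.24·PA = 1.24·PA + 120·OAT − 1800.
So 1.24·PA = 13780 − 120 × 11 + 1800 = 14260.
PA = 14260 / 1.24 = 11500 ft.

11500 ft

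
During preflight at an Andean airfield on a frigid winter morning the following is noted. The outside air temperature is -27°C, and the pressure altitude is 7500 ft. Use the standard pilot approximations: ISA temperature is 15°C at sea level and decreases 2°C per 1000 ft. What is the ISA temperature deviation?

ISA-27°C

ISA temperature at 7500 ft = 15 − 2 × (7500/1000) = 0°C.
Deviation = OAT − ISA = -27 − 0 = -27°C.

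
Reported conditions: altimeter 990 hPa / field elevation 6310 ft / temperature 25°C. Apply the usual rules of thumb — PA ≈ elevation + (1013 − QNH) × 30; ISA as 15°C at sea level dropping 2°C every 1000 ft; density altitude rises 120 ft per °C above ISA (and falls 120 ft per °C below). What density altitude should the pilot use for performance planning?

Pressure altitude = 6310 + (1013 − 990) × 30 = 6310 + (+690) = 7000 ft.
ISA temperature at 7000 ft = 15 − 2 × (7000/1000) = 1°C.
ISA deviation = 25 − 1 = +24°C.
Density altitude = 7000 + 120 × (24) = 9880 ft.

9880 ft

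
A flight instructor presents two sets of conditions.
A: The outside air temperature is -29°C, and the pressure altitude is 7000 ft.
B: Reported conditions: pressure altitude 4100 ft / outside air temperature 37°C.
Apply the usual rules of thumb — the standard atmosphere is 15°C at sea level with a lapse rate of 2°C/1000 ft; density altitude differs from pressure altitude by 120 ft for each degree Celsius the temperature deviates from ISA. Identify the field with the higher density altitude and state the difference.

B by 4324 ft

A: ISA temp = 1°C, deviation -30°C, DA = 7000 + 120 × (-30) = 3400 ft.
B: ISA temp = 6.8°C, deviation +30.2°C, DA = 4100 + 120 × 30.2 = 7724 ft.
B is higher by 7724 − 3400 = 4324 ft.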